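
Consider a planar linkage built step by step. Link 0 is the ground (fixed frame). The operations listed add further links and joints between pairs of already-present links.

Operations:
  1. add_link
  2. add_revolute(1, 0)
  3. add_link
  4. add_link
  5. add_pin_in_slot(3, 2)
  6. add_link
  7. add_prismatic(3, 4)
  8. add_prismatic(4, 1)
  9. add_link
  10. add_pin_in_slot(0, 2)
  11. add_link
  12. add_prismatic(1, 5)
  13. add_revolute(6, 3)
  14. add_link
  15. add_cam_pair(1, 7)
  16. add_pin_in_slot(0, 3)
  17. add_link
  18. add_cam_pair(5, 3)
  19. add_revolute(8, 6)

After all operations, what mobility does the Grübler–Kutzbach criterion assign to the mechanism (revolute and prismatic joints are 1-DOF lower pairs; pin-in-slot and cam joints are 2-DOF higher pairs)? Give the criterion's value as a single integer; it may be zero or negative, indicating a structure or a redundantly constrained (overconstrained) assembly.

ground; <1,0,0>
#1 <2,0,0>
R:1↔0 J1 <2,1,0>
#2 <3,1,0>
#3 <4,1,0>
PS:3↔2 J2 <4,1,1>
#4 <5,1,1>
P:3↔4 J1 <5,2,1>
P:4↔1 J1 <5,3,1>
#5 <6,3,1>
PS:0↔2 J2 <6,3,2>
#6 <7,3,2>
P:1↔5 J1 <7,4,2>
R:6↔3 J1 <7,5,2>
#7 <8,5,2>
C:1↔7 J2 <8,5,3>
PS:0↔3 J2 <8,5,4>
#8 <9,5,4>
C:5↔3 J2 <9,5,5>
R:8↔6 J1 <9,6,5>
3×8 − 2×6 − 1×5 = 7

M = 7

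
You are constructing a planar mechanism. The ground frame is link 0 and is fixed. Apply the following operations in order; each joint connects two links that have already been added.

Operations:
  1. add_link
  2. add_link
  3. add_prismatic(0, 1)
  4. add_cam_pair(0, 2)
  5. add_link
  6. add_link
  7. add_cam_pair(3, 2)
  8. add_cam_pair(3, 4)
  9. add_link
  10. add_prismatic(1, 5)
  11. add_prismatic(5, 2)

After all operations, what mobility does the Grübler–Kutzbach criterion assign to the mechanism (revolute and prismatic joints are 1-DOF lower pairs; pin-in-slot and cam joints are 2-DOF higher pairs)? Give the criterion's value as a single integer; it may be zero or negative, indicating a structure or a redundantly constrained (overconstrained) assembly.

ground; <1,0,0>
#1 <2,0,0>
#2 <3,0,0>
P:0↔1 J1 <3,1,0>
C:0↔2 J2 <3,1,1>
#3 <4,1,1>
#4 <5,1,1>
C:3↔2 J2 <5,1,2>
C:3↔4 J2 <5,1,3>
#5 <6,1,3>
P:1↔5 J1 <6,2,3>
P:5↔2 J1 <6,3,3>
3×5 − 2×3 − 1×3 = 6

M = 6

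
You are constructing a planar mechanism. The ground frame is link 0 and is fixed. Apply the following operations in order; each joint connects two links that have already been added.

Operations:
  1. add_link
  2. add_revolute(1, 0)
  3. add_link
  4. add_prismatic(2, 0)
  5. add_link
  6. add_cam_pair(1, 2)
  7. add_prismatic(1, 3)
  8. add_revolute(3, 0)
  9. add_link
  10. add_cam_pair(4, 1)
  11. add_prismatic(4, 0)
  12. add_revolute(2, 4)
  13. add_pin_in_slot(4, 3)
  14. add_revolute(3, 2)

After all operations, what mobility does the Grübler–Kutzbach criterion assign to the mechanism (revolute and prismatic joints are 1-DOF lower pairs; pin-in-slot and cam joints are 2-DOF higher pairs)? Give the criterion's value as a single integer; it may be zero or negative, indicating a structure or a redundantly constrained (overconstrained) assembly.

M = -5

L=1 J1=0 J2=0
add link → L=2 J1=0 J2=0
R@1,0 dof=1 J1 → L=2 J1=1 J2=0
add link → L=3 J1=1 J2=0
P@2,0 dof=1 J1 → L=3 J1=2 J2=0
add link → L=4 J1=2 J2=0
C@1,2 dof=2 J2 → L=4 J1=2 J2=1
P@1,3 dof=1 J1 → L=4 J1=3 J2=1
R@3,0 dof=1 J1 → L=4 J1=4 J2=1
add link → L=5 J1=4 J2=1
C@4,1 dof=2 J2 → L=5 J1=4 J2=2
P@4,0 dof=1 J1 → L=5 J1=5 J2=2
R@2,4 dof=1 J1 → L=5 J1=6 J2=2
PS@4,3 dof=2 J2 → L=5 J1=6 J2=3
R@3,2 dof=1 J1 → L=5 J1=7 J2=3
M=3(L−1)−2J1−J2=3·4−2·7−3=-5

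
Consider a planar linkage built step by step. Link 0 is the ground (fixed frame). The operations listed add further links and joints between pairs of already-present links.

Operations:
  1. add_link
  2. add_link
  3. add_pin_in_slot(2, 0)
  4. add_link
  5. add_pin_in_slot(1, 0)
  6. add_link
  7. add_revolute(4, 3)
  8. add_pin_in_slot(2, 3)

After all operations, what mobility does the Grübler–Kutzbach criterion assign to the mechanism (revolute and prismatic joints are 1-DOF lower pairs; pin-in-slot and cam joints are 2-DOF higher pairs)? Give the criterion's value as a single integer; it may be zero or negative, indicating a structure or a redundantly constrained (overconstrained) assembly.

L=1 J1=0 J2=0
add link → L=2 J1=0 J2=0
add link → L=3 J1=0 J2=0
PS@2,0 dof=2 J2 → L=3 J1=0 J2=1
add link → L=4 J1=0 J2=1
PS@1,0 dof=2 J2 → L=4 J1=0 J2=2
add link → L=5 J1=0 J2=2
R@4,3 dof=1 J1 → L=5 J1=1 J2=2
PS@2,3 dof=2 J2 → L=5 J1=1 J2=3
M=3(L−1)−2J1−J2=3·4−2·1−3=7

M = 7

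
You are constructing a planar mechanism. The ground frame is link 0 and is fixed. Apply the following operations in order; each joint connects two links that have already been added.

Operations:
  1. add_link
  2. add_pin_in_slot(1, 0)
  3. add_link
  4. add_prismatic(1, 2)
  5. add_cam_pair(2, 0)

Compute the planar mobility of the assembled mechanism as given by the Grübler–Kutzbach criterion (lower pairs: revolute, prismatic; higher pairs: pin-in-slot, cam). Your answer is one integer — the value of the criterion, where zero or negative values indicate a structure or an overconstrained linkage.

link 0 = ground. State L|J1|J2 = 1|0|0
+link1  2|0|0
PS(1,0) f=2→J2  2|0|1
+link2  3|0|1
P(1,2) f=1→J1  3|1|1
C(2,0) f=2→J2  3|1|2
M = 3(3−1)−2·1−2 = 6−2−2 = 2

M = 2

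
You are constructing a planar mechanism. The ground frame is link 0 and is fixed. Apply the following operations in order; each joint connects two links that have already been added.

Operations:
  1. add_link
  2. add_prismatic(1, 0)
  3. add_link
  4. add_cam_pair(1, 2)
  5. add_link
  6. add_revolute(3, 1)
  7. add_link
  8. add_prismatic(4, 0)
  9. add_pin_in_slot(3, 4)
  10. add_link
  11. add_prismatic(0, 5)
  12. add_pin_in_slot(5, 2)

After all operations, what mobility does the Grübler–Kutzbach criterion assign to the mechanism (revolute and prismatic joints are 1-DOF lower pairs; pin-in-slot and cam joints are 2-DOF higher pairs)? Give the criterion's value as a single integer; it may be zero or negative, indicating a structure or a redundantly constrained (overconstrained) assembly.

M = 4

ground; <1,0,0>
#1 <2,0,0>
P:1↔0 J1 <2,1,0>
#2 <3,1,0>
C:1↔2 J2 <3,1,1>
#3 <4,1,1>
R:3↔1 J1 <4,2,1>
#4 <5,2,1>
P:4↔0 J1 <5,3,1>
PS:3↔4 J2 <5,3,2>
#5 <6,3,2>
P:0↔5 J1 <6,4,2>
PS:5↔2 J2 <6,4,3>
3×5 − 2×4 − 1×3 = 4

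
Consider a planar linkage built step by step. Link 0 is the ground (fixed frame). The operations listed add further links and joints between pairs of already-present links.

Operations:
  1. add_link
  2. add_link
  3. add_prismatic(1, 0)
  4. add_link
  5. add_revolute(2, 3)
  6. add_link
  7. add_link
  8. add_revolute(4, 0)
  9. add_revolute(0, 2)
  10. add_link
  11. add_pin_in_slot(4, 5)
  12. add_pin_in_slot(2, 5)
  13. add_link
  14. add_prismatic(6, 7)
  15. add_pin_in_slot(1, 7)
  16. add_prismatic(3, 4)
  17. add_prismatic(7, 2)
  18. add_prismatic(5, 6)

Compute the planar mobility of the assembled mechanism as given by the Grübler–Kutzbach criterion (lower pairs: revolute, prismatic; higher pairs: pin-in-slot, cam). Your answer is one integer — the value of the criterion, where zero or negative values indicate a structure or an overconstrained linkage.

M = 2

L=1 J1=0 J2=0
add link → L=2 J1=0 J2=0
add link → L=3 J1=0 J2=0
P@1,0 dof=1 J1 → L=3 J1=1 J2=0
add link → L=4 J1=1 J2=0
R@2,3 dof=1 J1 → L=4 J1=2 J2=0
add link → L=5 J1=2 J2=0
add link → L=6 J1=2 J2=0
R@4,0 dof=1 J1 → L=6 J1=3 J2=0
R@0,2 dof=1 J1 → L=6 J1=4 J2=0
add link → L=7 J1=4 J2=0
PS@4,5 dof=2 J2 → L=7 J1=4 J2=1
PS@2,5 dof=2 J2 → L=7 J1=4 J2=2
add link → L=8 J1=4 J2=2
P@6,7 dof=1 J1 → L=8 J1=5 J2=2
PS@1,7 dof=2 J2 → L=8 J1=5 J2=3
P@3,4 dof=1 J1 → L=8 J1=6 J2=3
P@7,2 dof=1 J1 → L=8 J1=7 J2=3
P@5,6 dof=1 J1 → L=8 J1=8 J2=3
M=3(L−1)−2J1−J2=3·7−2·8−3=2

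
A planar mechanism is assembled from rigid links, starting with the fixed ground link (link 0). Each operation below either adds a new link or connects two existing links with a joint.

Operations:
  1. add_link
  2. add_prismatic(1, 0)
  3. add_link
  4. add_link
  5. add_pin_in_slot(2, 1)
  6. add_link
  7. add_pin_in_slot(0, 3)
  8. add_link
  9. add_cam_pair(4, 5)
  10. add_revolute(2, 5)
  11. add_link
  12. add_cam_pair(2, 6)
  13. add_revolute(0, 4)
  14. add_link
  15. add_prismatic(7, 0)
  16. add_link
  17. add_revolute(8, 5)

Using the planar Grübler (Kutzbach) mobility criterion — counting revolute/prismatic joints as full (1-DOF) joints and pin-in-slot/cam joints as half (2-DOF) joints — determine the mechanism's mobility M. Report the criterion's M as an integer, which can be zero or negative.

link 0 = ground. State L|J1|J2 = 1|0|0
+link1  2|0|0
P(1,0) f=1→J1  2|1|0
+link2  3|1|0
+link3  4|1|0
PS(2,1) f=2→J2  4|1|1
+link4  5|1|1
PS(0,3) f=2→J2  5|1|2
+link5  6|1|2
C(4,5) f=2→J2  6|1|3
R(2,5) f=1→J1  6|2|3
+link6  7|2|3
C(2,6) f=2→J2  7|2|4
R(0,4) f=1→J1  7|3|4
+link7  8|3|4
P(7,0) f=1→J1  8|4|4
+link8  9|4|4
R(8,5) f=1→J1  9|5|4
M = 3(9−1)−2·5−4 = 24−10−4 = 10

M = 10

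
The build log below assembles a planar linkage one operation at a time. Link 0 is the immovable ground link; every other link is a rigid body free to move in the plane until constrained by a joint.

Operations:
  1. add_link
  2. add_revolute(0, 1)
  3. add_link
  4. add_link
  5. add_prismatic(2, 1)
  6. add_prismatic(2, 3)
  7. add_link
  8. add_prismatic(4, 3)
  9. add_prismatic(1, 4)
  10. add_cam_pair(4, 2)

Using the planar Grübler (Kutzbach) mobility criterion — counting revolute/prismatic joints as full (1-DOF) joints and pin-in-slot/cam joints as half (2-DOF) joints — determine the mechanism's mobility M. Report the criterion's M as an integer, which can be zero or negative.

M = 1

[1;0;0] (link 0 is ground)
L+ [2;0;0]
R(0,1)∈J1 [2;1;0]
L+ [3;1;0]
L+ [4;1;0]
P(2,1)∈J1 [4;2;0]
P(2,3)∈J1 [4;3;0]
L+ [5;3;0]
P(4,3)∈J1 [5;4;0]
P(1,4)∈J1 [5;5;0]
C(4,2)∈J2 [5;5;1]
mobility = 12 − 10 − 1 = 1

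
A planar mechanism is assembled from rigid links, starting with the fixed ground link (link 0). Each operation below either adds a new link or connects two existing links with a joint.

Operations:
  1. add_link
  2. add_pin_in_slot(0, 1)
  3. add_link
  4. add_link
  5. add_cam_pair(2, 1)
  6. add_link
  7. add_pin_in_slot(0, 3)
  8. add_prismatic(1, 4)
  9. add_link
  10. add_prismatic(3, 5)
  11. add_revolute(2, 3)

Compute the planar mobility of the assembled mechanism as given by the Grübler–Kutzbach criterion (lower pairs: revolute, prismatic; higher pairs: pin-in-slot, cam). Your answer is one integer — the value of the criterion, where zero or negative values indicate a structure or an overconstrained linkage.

M = 6

ground; <1,0,0>
#1 <2,0,0>
PS:0↔1 J2 <2,0,1>
#2 <3,0,1>
#3 <4,0,1>
C:2↔1 J2 <4,0,2>
#4 <5,0,2>
PS:0↔3 J2 <5,0,3>
P:1↔4 J1 <5,1,3>
#5 <6,1,3>
P:3↔5 J1 <6,2,3>
R:2↔3 J1 <6,3,3>
3×5 − 2×3 − 1×3 = 6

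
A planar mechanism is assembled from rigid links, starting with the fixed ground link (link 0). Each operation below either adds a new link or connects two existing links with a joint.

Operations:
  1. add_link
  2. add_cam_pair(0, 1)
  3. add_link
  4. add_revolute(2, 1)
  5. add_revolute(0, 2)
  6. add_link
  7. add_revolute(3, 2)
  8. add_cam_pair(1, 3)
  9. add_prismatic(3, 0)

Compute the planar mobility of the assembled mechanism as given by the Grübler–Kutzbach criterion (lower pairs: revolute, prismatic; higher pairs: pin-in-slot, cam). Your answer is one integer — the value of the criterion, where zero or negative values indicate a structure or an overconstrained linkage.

L=1 J1=0 J2=0
add link → L=2 J1=0 J2=0
C@0,1 dof=2 J2 → L=2 J1=0 J2=1
add link → L=3 J1=0 J2=1
R@2,1 dof=1 J1 → L=3 J1=1 J2=1
R@0,2 dof=1 J1 → L=3 J1=2 J2=1
add link → L=4 J1=2 J2=1
R@3,2 dof=1 J1 → L=4 J1=3 J2=1
C@1,3 dof=2 J2 → L=4 J1=3 J2=2
P@3,0 dof=1 J1 → L=4 J1=4 J2=2
M=3(L−1)−2J1−J2=3·3−2·4−2=-1

M = -1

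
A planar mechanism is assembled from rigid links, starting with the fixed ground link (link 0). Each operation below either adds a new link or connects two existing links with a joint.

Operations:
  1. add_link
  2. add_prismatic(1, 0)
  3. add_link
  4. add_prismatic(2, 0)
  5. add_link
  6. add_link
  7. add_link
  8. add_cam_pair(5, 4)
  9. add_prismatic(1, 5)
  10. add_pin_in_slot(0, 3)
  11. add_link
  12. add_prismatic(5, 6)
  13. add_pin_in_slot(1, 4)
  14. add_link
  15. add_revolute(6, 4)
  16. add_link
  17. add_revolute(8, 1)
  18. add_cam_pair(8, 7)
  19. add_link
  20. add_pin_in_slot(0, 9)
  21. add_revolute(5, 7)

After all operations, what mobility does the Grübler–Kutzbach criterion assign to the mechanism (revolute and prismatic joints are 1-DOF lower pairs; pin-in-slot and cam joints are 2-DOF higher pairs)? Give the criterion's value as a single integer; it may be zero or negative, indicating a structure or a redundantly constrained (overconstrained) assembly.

[1;0;0] (link 0 is ground)
L+ [2;0;0]
P(1,0)∈J1 [2;1;0]
L+ [3;1;0]
P(2,0)∈J1 [3;2;0]
L+ [4;2;0]
L+ [5;2;0]
L+ [6;2;0]
C(5,4)∈J2 [6;2;1]
P(1,5)∈J1 [6;3;1]
PS(0,3)∈J2 [6;3;2]
L+ [7;3;2]
P(5,6)∈J1 [7;4;2]
PS(1,4)∈J2 [7;4;3]
L+ [8;4;3]
R(6,4)∈J1 [8;5;3]
L+ [9;5;3]
R(8,1)∈J1 [9;6;3]
C(8,7)∈J2 [9;6;4]
L+ [10;6;4]
PS(0,9)∈J2 [10;6;5]
R(5,7)∈J1 [10;7;5]
mobility = 27 − 14 − 5 = 8

M = 8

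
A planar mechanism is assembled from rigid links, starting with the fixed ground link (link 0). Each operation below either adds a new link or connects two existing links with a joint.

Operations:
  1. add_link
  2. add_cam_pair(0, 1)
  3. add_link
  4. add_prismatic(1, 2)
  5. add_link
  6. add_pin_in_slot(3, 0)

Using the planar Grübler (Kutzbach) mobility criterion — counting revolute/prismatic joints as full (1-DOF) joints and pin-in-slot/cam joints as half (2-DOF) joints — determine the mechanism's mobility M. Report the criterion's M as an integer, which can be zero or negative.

L=1 J1=0 J2=0
add link → L=2 J1=0 J2=0
C@0,1 dof=2 J2 → L=2 J1=0 J2=1
add link → L=3 J1=0 J2=1
P@1,2 dof=1 J1 → L=3 J1=1 J2=1
add link → L=4 J1=1 J2=1
PS@3,0 dof=2 J2 → L=4 J1=1 J2=2
M=3(L−1)−2J1−J2=3·3−2·1−2=5

M = 5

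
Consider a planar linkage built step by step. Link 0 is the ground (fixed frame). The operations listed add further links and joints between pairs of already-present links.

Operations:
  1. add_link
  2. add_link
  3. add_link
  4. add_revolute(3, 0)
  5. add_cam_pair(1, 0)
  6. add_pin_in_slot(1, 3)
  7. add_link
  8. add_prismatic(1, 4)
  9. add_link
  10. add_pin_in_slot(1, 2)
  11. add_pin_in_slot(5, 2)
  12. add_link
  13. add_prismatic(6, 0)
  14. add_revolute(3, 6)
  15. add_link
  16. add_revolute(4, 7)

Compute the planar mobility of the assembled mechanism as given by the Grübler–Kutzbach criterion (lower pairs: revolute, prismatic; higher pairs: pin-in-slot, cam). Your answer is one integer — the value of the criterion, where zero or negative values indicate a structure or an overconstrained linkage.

M = 7

(L,J1,J2)=(1,0,0); link0 fixed
link1: (2,0,0)
link2: (3,0,0)
link3: (4,0,0)
R 3-0 [J1]: (4,1,0)
C 1-0 [J2]: (4,1,1)
PS 1-3 [J2]: (4,1,2)
link4: (5,1,2)
P 1-4 [J1]: (5,2,2)
link5: (6,2,2)
PS 1-2 [J2]: (6,2,3)
PS 5-2 [J2]: (6,2,4)
link6: (7,2,4)
P 6-0 [J1]: (7,3,4)
R 3-6 [J1]: (7,4,4)
link7: (8,4,4)
R 4-7 [J1]: (8,5,4)
Grübler: 3·7 − 2·5 − 4 = 7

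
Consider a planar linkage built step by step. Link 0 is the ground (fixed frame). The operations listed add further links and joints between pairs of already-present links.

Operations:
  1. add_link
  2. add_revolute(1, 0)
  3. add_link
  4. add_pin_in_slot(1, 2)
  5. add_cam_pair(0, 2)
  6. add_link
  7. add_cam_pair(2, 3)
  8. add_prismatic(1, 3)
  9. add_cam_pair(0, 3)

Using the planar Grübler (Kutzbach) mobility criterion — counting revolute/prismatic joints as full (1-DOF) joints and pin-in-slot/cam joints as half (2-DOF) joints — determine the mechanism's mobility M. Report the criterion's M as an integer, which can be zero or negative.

(L,J1,J2)=(1,0,0); link0 fixed
link1: (2,0,0)
R 1-0 [J1]: (2,1,0)
link2: (3,1,0)
PS 1-2 [J2]: (3,1,1)
C 0-2 [J2]: (3,1,2)
link3: (4,1,2)
C 2-3 [J2]: (4,1,3)
P 1-3 [J1]: (4,2,3)
C 0-3 [J2]: (4,2,4)
Grübler: 3·3 − 2·2 − 4 = 1

M = 1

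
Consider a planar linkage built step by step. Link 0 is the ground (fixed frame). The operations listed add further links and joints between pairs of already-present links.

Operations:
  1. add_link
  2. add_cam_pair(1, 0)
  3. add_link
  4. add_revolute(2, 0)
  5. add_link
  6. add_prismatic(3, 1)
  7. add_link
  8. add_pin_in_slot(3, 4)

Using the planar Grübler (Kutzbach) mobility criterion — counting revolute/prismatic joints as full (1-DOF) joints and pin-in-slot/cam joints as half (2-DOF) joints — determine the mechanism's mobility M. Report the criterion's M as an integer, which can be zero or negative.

[1;0;0] (link 0 is ground)
L+ [2;0;0]
C(1,0)∈J2 [2;0;1]
L+ [3;0;1]
R(2,0)∈J1 [3;1;1]
L+ [4;1;1]
P(3,1)∈J1 [4;2;1]
L+ [5;2;1]
PS(3,4)∈J2 [5;2;2]
mobility = 12 − 4 − 2 = 6

M = 6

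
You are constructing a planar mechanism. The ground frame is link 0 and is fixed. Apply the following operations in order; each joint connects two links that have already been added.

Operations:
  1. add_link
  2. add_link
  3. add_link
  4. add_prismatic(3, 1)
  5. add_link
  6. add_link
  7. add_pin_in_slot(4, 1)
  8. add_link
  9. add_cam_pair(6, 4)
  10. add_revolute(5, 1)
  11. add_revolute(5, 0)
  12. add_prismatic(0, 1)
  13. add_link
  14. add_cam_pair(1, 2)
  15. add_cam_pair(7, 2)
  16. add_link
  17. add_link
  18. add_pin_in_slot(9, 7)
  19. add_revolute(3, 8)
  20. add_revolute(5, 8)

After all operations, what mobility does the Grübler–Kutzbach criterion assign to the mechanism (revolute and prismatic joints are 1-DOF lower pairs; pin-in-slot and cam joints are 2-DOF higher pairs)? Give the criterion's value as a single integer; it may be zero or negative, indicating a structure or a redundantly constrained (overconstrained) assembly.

(L,J1,J2)=(1,0,0); link0 fixed
link1: (2,0,0)
link2: (3,0,0)
link3: (4,0,0)
P 3-1 [J1]: (4,1,0)
link4: (5,1,0)
link5: (6,1,0)
PS 4-1 [J2]: (6,1,1)
link6: (7,1,1)
C 6-4 [J2]: (7,1,2)
R 5-1 [J1]: (7,2,2)
R 5-0 [J1]: (7,3,2)
P 0-1 [J1]: (7,4,2)
link7: (8,4,2)
C 1-2 [J2]: (8,4,3)
C 7-2 [J2]: (8,4,4)
link8: (9,4,4)
link9: (10,4,4)
PS 9-7 [J2]: (10,4,5)
R 3-8 [J1]: (10,5,5)
R 5-8 [J1]: (10,6,5)
Grübler: 3·9 − 2·6 − 5 = 10

M = 10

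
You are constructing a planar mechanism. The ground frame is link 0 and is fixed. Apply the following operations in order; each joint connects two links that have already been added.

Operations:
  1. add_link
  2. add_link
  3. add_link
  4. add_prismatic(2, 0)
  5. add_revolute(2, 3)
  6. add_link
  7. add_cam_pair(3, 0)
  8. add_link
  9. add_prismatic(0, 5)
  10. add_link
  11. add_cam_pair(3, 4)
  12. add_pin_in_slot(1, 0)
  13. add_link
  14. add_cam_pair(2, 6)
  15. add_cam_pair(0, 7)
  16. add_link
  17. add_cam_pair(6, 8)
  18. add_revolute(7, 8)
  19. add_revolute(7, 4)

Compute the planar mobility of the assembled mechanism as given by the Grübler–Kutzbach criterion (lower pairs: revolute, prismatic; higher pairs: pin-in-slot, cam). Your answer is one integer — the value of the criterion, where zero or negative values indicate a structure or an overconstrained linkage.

M = 8

ground; <1,0,0>
#1 <2,0,0>
#2 <3,0,0>
#3 <4,0,0>
P:2↔0 J1 <4,1,0>
R:2↔3 J1 <4,2,0>
#4 <5,2,0>
C:3↔0 J2 <5,2,1>
#5 <6,2,1>
P:0↔5 J1 <6,3,1>
#6 <7,3,1>
C:3↔4 J2 <7,3,2>
PS:1↔0 J2 <7,3,3>
#7 <8,3,3>
C:2↔6 J2 <8,3,4>
C:0↔7 J2 <8,3,5>
#8 <9,3,5>
C:6↔8 J2 <9,3,6>
R:7↔8 J1 <9,4,6>
R:7↔4 J1 <9,5,6>
3×8 − 2×5 − 1×6 = 8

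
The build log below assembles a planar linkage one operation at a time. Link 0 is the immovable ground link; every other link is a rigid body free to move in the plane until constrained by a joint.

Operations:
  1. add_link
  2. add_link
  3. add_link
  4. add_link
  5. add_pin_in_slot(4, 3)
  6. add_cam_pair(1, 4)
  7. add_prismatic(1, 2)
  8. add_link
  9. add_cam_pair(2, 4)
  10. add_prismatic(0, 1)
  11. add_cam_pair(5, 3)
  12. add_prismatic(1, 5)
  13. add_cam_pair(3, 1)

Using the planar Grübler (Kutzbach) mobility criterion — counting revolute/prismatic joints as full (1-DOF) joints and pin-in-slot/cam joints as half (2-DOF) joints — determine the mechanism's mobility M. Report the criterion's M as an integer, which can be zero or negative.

ground; <1,0,0>
#1 <2,0,0>
#2 <3,0,0>
#3 <4,0,0>
#4 <5,0,0>
PS:4↔3 J2 <5,0,1>
C:1↔4 J2 <5,0,2>
P:1↔2 J1 <5,1,2>
#5 <6,1,2>
C:2↔4 J2 <6,1,3>
P:0↔1 J1 <6,2,3>
C:5↔3 J2 <6,2,4>
P:1↔5 J1 <6,3,4>
C:3↔1 J2 <6,3,5>
3×5 − 2×3 − 1×5 = 4

M = 4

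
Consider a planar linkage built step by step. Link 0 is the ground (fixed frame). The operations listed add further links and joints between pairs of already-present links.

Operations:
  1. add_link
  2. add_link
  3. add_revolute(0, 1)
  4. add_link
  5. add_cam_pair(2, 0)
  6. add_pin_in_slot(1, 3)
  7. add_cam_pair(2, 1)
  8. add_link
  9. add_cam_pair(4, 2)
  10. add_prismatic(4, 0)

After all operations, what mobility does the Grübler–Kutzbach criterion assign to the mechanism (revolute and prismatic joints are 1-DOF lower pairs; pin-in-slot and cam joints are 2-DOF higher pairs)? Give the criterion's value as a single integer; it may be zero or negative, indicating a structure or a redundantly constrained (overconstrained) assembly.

M = 4

(L,J1,J2)=(1,0,0); link0 fixed
link1: (2,0,0)
link2: (3,0,0)
R 0-1 [J1]: (3,1,0)
link3: (4,1,0)
C 2-0 [J2]: (4,1,1)
PS 1-3 [J2]: (4,1,2)
C 2-1 [J2]: (4,1,3)
link4: (5,1,3)
C 4-2 [J2]: (5,1,4)
P 4-0 [J1]: (5,2,4)
Grübler: 3·4 − 2·2 − 4 = 4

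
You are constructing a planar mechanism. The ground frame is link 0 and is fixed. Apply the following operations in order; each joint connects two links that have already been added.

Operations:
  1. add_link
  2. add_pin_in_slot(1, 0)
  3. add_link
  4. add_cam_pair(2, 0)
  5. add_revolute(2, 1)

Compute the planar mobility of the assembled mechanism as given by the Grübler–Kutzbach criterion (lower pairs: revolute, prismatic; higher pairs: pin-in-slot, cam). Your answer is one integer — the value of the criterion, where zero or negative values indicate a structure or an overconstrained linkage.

ground; <1,0,0>
#1 <2,0,0>
PS:1↔0 J2 <2,0,1>
#2 <3,0,1>
C:2↔0 J2 <3,0,2>
R:2↔1 J1 <3,1,2>
3×2 − 2×1 − 1×2 = 2

M = 2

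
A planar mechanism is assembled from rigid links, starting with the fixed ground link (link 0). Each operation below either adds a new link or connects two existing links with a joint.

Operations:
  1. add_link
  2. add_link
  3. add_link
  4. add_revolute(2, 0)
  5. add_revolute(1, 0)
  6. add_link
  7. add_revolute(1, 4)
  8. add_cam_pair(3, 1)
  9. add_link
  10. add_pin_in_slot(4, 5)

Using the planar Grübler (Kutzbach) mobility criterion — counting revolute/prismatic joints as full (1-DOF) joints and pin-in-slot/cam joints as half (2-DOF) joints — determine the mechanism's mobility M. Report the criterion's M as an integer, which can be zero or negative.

M = 7

[1;0;0] (link 0 is ground)
L+ [2;0;0]
L+ [3;0;0]
L+ [4;0;0]
R(2,0)∈J1 [4;1;0]
R(1,0)∈J1 [4;2;0]
L+ [5;2;0]
R(1,4)∈J1 [5;3;0]
C(3,1)∈J2 [5;3;1]
L+ [6;3;1]
PS(4,5)∈J2 [6;3;2]
mobility = 15 − 6 − 2 = 7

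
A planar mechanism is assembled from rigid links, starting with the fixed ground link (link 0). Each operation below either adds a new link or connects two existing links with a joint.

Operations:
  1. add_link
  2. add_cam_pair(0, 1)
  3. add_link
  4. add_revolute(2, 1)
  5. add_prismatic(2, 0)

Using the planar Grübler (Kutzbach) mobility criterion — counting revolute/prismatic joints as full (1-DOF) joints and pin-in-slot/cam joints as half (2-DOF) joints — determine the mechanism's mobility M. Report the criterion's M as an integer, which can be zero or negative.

L=1 J1=0 J2=0
add link → L=2 J1=0 J2=0
C@0,1 dof=2 J2 → L=2 J1=0 J2=1
add link → L=3 J1=0 J2=1
R@2,1 dof=1 J1 → L=3 J1=1 J2=1
P@2,0 dof=1 J1 → L=3 J1=2 J2=1
M=3(L−1)−2J1−J2=3·2−2·2−1=1

M = 1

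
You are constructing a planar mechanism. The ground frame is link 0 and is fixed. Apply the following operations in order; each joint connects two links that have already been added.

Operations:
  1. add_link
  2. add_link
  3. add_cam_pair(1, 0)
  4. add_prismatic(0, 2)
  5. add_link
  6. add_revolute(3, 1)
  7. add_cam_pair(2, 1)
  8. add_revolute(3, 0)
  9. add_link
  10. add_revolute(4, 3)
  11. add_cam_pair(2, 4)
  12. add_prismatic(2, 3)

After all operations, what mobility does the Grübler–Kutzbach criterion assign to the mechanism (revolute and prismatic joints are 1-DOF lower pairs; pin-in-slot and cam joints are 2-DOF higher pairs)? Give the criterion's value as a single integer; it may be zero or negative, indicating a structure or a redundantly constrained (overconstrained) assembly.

ground; <1,0,0>
#1 <2,0,0>
#2 <3,0,0>
C:1↔0 J2 <3,0,1>
P:0↔2 J1 <3,1,1>
#3 <4,1,1>
R:3↔1 J1 <4,2,1>
C:2↔1 J2 <4,2,2>
R:3↔0 J1 <4,3,2>
#4 <5,3,2>
R:4↔3 J1 <5,4,2>
C:2↔4 J2 <5,4,3>
P:2↔3 J1 <5,5,3>
3×4 − 2×5 − 1×3 = -1

M = -1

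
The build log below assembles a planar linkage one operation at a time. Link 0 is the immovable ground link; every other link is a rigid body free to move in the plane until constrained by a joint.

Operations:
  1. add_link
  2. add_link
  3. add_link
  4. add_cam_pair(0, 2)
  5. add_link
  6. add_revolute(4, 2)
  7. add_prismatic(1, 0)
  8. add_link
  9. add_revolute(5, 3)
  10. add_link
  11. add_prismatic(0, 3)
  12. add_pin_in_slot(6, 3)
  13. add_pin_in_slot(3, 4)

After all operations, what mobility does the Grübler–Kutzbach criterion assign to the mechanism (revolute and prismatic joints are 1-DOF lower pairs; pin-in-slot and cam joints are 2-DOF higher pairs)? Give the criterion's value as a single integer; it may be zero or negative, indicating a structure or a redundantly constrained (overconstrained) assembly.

ground; <1,0,0>
#1 <2,0,0>
#2 <3,0,0>
#3 <4,0,0>
C:0↔2 J2 <4,0,1>
#4 <5,0,1>
R:4↔2 J1 <5,1,1>
P:1↔0 J1 <5,2,1>
#5 <6,2,1>
R:5↔3 J1 <6,3,1>
#6 <7,3,1>
P:0↔3 J1 <7,4,1>
PS:6↔3 J2 <7,4,2>
PS:3↔4 J2 <7,4,3>
3×6 − 2×4 − 1×3 = 7

M = 7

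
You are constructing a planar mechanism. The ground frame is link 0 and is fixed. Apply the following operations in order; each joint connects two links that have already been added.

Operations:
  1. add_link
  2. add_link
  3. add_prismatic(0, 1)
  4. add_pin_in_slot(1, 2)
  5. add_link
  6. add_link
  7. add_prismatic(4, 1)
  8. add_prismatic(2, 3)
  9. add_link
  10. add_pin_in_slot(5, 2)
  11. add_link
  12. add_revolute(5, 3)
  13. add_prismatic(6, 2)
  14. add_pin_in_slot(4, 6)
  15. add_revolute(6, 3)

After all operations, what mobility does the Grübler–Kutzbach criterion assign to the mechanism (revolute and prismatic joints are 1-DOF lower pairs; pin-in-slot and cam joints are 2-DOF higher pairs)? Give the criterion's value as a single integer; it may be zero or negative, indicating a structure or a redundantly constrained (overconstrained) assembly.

M = 3

link 0 = ground. State L|J1|J2 = 1|0|0
+link1  2|0|0
+link2  3|0|0
P(0,1) f=1→J1  3|1|0
PS(1,2) f=2→J2  3|1|1
+link3  4|1|1
+link4  5|1|1
P(4,1) f=1→J1  5|2|1
P(2,3) f=1→J1  5|3|1
+link5  6|3|1
PS(5,2) f=2→J2  6|3|2
+link6  7|3|2
R(5,3) f=1→J1  7|4|2
P(6,2) f=1→J1  7|5|2
PS(4,6) f=2→J2  7|5|3
R(6,3) f=1→J1  7|6|3
M = 3(7−1)−2·6−3 = 18−12−3 = 3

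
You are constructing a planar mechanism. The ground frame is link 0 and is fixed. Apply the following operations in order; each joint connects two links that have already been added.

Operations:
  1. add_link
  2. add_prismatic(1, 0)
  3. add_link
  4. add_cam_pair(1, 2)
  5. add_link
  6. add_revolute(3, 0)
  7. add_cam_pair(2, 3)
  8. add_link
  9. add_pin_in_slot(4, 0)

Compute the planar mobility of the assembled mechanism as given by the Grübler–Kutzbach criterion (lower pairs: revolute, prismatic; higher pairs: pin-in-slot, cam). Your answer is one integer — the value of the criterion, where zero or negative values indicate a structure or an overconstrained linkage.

M = 5

L=1 J1=0 J2=0
add link → L=2 J1=0 J2=0
P@1,0 dof=1 J1 → L=2 J1=1 J2=0
add link → L=3 J1=1 J2=0
C@1,2 dof=2 J2 → L=3 J1=1 J2=1
add link → L=4 J1=1 J2=1
R@3,0 dof=1 J1 → L=4 J1=2 J2=1
C@2,3 dof=2 J2 → L=4 J1=2 J2=2
add link → L=5 J1=2 J2=2
PS@4,0 dof=2 J2 → L=5 J1=2 J2=3
M=3(L−1)−2J1−J2=3·4−2·2−3=5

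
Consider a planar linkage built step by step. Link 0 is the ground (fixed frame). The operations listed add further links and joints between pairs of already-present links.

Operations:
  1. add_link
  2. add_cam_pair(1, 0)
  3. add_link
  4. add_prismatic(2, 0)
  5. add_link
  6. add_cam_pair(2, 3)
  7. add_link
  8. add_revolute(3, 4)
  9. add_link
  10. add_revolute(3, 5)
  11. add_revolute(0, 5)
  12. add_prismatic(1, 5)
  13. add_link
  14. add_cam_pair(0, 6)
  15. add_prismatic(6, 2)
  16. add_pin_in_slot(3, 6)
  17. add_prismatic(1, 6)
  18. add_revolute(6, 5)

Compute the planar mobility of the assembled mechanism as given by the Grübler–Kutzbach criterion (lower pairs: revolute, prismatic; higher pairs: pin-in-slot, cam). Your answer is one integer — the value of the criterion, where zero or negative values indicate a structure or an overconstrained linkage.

link 0 = ground. State L|J1|J2 = 1|0|0
+link1  2|0|0
C(1,0) f=2→J2  2|0|1
+link2  3|0|1
P(2,0) f=1→J1  3|1|1
+link3  4|1|1
C(2,3) f=2→J2  4|1|2
+link4  5|1|2
R(3,4) f=1→J1  5|2|2
+link5  6|2|2
R(3,5) f=1→J1  6|3|2
R(0,5) f=1→J1  6|4|2
P(1,5) f=1→J1  6|5|2
+link6  7|5|2
C(0,6) f=2→J2  7|5|3
P(6,2) f=1→J1  7|6|3
PS(3,6) f=2→J2  7|6|4
P(1,6) f=1→J1  7|7|4
R(6,5) f=1→J1  7|8|4
M = 3(7−1)−2·8−4 = 18−16−4 = -2

M = -2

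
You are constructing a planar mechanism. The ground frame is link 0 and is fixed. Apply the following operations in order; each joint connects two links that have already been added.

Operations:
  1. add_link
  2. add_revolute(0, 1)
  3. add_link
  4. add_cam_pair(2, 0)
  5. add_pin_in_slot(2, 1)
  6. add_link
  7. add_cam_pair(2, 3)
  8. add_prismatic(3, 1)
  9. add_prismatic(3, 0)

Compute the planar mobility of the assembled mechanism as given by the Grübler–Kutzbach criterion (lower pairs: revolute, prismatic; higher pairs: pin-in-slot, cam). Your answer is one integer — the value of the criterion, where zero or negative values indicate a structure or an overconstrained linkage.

link 0 = ground. State L|J1|J2 = 1|0|0
+link1  2|0|0
R(0,1) f=1→J1  2|1|0
+link2  3|1|0
C(2,0) f=2→J2  3|1|1
PS(2,1) f=2→J2  3|1|2
+link3  4|1|2
C(2,3) f=2→J2  4|1|3
P(3,1) f=1→J1  4|2|3
P(3,0) f=1→J1  4|3|3
M = 3(4−1)−2·3−3 = 9−6−3 = 0

M = 0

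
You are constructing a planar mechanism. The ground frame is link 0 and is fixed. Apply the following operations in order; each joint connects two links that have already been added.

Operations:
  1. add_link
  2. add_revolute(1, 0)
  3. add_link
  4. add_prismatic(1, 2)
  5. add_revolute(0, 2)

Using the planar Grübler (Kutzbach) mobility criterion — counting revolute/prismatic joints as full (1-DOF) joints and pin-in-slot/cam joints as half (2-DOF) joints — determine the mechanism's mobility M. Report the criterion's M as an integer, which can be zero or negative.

ground; <1,0,0>
#1 <2,0,0>
R:1↔0 J1 <2,1,0>
#2 <3,1,0>
P:1↔2 J1 <3,2,0>
R:0↔2 J1 <3,3,0>
3×2 − 2×3 − 1×0 = 0

M = 0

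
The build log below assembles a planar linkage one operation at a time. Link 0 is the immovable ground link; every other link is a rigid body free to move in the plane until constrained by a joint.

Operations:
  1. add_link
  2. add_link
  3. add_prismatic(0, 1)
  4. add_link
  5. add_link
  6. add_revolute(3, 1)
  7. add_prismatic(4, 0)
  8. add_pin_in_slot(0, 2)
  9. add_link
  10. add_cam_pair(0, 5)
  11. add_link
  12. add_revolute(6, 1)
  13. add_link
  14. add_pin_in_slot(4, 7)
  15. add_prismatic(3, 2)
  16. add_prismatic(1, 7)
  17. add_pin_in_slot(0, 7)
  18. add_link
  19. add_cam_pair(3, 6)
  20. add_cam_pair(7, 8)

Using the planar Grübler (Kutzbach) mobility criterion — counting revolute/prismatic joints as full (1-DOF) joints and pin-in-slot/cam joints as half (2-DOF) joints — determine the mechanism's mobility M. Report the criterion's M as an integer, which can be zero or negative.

L=1 J1=0 J2=0
add link → L=2 J1=0 J2=0
add link → L=3 J1=0 J2=0
P@0,1 dof=1 J1 → L=3 J1=1 J2=0
add link → L=4 J1=1 J2=0
add link → L=5 J1=1 J2=0
R@3,1 dof=1 J1 → L=5 J1=2 J2=0
P@4,0 dof=1 J1 → L=5 J1=3 J2=0
PS@0,2 dof=2 J2 → L=5 J1=3 J2=1
add link → L=6 J1=3 J2=1
C@0,5 dof=2 J2 → L=6 J1=3 J2=2
add link → L=7 J1=3 J2=2
R@6,1 dof=1 J1 → L=7 J1=4 J2=2
add link → L=8 J1=4 J2=2
PS@4,7 dof=2 J2 → L=8 J1=4 J2=3
P@3,2 dof=1 J1 → L=8 J1=5 J2=3
P@1,7 dof=1 J1 → L=8 J1=6 J2=3
PS@0,7 dof=2 J2 → L=8 J1=6 J2=4
add link → L=9 J1=6 J2=4
C@3,6 dof=2 J2 → L=9 J1=6 J2=5
C@7,8 dof=2 J2 → L=9 J1=6 J2=6
M=3(L−1)−2J1−J2=3·8−2·6−6=6

M = 6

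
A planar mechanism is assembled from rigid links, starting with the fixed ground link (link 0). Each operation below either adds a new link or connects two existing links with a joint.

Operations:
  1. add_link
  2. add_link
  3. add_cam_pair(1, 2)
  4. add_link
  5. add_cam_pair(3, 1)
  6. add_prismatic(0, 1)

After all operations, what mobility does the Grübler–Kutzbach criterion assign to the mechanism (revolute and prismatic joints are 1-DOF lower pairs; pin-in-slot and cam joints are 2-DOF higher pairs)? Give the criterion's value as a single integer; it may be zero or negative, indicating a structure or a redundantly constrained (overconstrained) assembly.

link 0 = ground. State L|J1|J2 = 1|0|0
+link1  2|0|0
+link2  3|0|0
C(1,2) f=2→J2  3|0|1
+link3  4|0|1
C(3,1) f=2→J2  4|0|2
P(0,1) f=1→J1  4|1|2
M = 3(4−1)−2·1−2 = 9−2−2 = 5

M = 5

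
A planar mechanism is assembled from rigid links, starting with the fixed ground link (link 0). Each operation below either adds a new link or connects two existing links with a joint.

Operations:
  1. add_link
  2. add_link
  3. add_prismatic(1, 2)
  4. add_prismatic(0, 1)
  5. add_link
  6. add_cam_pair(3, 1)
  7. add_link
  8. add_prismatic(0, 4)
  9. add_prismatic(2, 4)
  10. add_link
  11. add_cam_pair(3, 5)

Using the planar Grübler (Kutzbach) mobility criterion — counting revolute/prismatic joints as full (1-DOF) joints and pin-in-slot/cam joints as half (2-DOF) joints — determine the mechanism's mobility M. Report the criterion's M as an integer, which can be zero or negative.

M = 5

[1;0;0] (link 0 is ground)
L+ [2;0;0]
L+ [3;0;0]
P(1,2)∈J1 [3;1;0]
P(0,1)∈J1 [3;2;0]
L+ [4;2;0]
C(3,1)∈J2 [4;2;1]
L+ [5;2;1]
P(0,4)∈J1 [5;3;1]
P(2,4)∈J1 [5;4;1]
L+ [6;4;1]
C(3,5)∈J2 [6;4;2]
mobility = 15 − 8 − 2 = 5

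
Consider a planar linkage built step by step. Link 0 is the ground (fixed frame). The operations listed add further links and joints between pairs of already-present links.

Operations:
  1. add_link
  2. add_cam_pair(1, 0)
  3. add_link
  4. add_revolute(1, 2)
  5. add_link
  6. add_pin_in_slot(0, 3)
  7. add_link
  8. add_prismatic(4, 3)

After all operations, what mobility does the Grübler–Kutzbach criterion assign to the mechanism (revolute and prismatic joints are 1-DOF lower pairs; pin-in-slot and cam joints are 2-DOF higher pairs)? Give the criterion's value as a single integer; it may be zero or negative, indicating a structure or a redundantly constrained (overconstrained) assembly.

M = 6

ground; <1,0,0>
#1 <2,0,0>
C:1↔0 J2 <2,0,1>
#2 <3,0,1>
R:1↔2 J1 <3,1,1>
#3 <4,1,1>
PS:0↔3 J2 <4,1,2>
#4 <5,1,2>
P:4↔3 J1 <5,2,2>
3×4 − 2×2 − 1×2 = 6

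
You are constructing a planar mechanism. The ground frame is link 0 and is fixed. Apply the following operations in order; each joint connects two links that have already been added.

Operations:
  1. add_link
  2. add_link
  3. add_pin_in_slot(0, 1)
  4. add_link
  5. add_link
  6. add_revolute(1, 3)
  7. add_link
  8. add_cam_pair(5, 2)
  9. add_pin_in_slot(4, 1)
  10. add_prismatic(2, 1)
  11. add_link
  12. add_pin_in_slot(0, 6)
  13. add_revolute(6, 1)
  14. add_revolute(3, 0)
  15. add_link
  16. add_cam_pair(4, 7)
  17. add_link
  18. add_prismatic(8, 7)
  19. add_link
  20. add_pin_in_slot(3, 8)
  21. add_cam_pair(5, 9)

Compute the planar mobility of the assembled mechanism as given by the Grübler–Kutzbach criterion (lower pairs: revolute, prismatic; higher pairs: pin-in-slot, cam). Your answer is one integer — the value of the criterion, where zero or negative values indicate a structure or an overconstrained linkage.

ground; <1,0,0>
#1 <2,0,0>
#2 <3,0,0>
PS:0↔1 J2 <3,0,1>
#3 <4,0,1>
#4 <5,0,1>
R:1↔3 J1 <5,1,1>
#5 <6,1,1>
C:5↔2 J2 <6,1,2>
PS:4↔1 J2 <6,1,3>
P:2↔1 J1 <6,2,3>
#6 <7,2,3>
PS:0↔6 J2 <7,2,4>
R:6↔1 J1 <7,3,4>
R:3↔0 J1 <7,4,4>
#7 <8,4,4>
C:4↔7 J2 <8,4,5>
#8 <9,4,5>
P:8↔7 J1 <9,5,5>
#9 <10,5,5>
PS:3↔8 J2 <10,5,6>
C:5↔9 J2 <10,5,7>
3×9 − 2×5 − 1×7 = 10

M = 10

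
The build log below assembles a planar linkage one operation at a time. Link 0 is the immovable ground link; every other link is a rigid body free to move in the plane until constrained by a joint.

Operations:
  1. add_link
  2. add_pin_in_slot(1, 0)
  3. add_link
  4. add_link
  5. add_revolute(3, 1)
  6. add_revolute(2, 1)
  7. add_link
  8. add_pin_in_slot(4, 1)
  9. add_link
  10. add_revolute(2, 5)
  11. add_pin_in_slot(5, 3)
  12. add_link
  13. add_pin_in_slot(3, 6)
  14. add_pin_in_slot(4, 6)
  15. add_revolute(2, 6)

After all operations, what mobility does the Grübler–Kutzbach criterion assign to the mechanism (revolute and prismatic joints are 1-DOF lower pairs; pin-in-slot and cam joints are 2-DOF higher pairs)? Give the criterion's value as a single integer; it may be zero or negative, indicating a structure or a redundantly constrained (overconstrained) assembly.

M = 5

link 0 = ground. State L|J1|J2 = 1|0|0
+link1  2|0|0
PS(1,0) f=2→J2  2|0|1
+link2  3|0|1
+link3  4|0|1
R(3,1) f=1→J1  4|1|1
R(2,1) f=1→J1  4|2|1
+link4  5|2|1
PS(4,1) f=2→J2  5|2|2
+link5  6|2|2
R(2,5) f=1→J1  6|3|2
PS(5,3) f=2→J2  6|3|3
+link6  7|3|3
PS(3,6) f=2→J2  7|3|4
PS(4,6) f=2→J2  7|3|5
R(2,6) f=1→J1  7|4|5
M = 3(7−1)−2·4−5 = 18−8−5 = 5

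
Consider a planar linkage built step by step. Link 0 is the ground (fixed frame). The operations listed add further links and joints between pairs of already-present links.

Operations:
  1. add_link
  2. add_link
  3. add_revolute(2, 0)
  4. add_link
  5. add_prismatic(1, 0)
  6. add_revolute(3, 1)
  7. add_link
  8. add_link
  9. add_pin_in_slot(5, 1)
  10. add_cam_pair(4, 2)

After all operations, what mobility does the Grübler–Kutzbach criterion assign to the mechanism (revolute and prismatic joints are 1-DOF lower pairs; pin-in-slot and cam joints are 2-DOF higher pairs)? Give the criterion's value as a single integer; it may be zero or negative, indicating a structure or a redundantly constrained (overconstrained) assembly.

M = 7

(L,J1,J2)=(1,0,0); link0 fixed
link1: (2,0,0)
link2: (3,0,0)
R 2-0 [J1]: (3,1,0)
link3: (4,1,0)
P 1-0 [J1]: (4,2,0)
R 3-1 [J1]: (4,3,0)
link4: (5,3,0)
link5: (6,3,0)
PS 5-1 [J2]: (6,3,1)
C 4-2 [J2]: (6,3,2)
Grübler: 3·5 − 2·3 − 2 = 7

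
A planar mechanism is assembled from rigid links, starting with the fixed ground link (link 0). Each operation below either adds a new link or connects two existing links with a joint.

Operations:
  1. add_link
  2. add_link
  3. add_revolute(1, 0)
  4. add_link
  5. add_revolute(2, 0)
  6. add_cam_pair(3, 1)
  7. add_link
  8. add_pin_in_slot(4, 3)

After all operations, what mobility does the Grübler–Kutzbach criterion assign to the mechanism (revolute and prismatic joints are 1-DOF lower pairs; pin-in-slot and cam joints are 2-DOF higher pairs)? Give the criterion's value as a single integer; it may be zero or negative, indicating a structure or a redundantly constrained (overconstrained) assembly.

(L,J1,J2)=(1,0,0); link0 fixed
link1: (2,0,0)
link2: (3,0,0)
R 1-0 [J1]: (3,1,0)
link3: (4,1,0)
R 2-0 [J1]: (4,2,0)
C 3-1 [J2]: (4,2,1)
link4: (5,2,1)
PS 4-3 [J2]: (5,2,2)
Grübler: 3·4 − 2·2 − 2 = 6

M = 6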